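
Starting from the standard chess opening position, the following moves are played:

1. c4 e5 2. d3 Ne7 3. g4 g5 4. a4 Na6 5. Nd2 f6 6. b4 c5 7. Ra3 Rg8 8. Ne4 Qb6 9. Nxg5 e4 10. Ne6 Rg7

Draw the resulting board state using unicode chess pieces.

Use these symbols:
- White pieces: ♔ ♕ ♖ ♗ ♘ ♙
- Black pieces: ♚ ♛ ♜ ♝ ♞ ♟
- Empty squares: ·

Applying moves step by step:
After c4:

♜ ♞ ♝ ♛ ♚ ♝ ♞ ♜
♟ ♟ ♟ ♟ ♟ ♟ ♟ ♟
· · · · · · · ·
· · · · · · · ·
· · ♙ · · · · ·
· · · · · · · ·
♙ ♙ · ♙ ♙ ♙ ♙ ♙
♖ ♘ ♗ ♕ ♔ ♗ ♘ ♖


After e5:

♜ ♞ ♝ ♛ ♚ ♝ ♞ ♜
♟ ♟ ♟ ♟ · ♟ ♟ ♟
· · · · · · · ·
· · · · ♟ · · ·
· · ♙ · · · · ·
· · · · · · · ·
♙ ♙ · ♙ ♙ ♙ ♙ ♙
♖ ♘ ♗ ♕ ♔ ♗ ♘ ♖


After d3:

♜ ♞ ♝ ♛ ♚ ♝ ♞ ♜
♟ ♟ ♟ ♟ · ♟ ♟ ♟
· · · · · · · ·
· · · · ♟ · · ·
· · ♙ · · · · ·
· · · ♙ · · · ·
♙ ♙ · · ♙ ♙ ♙ ♙
♖ ♘ ♗ ♕ ♔ ♗ ♘ ♖


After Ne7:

♜ ♞ ♝ ♛ ♚ ♝ · ♜
♟ ♟ ♟ ♟ ♞ ♟ ♟ ♟
· · · · · · · ·
· · · · ♟ · · ·
· · ♙ · · · · ·
· · · ♙ · · · ·
♙ ♙ · · ♙ ♙ ♙ ♙
♖ ♘ ♗ ♕ ♔ ♗ ♘ ♖


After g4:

♜ ♞ ♝ ♛ ♚ ♝ · ♜
♟ ♟ ♟ ♟ ♞ ♟ ♟ ♟
· · · · · · · ·
· · · · ♟ · · ·
· · ♙ · · · ♙ ·
· · · ♙ · · · ·
♙ ♙ · · ♙ ♙ · ♙
♖ ♘ ♗ ♕ ♔ ♗ ♘ ♖


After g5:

♜ ♞ ♝ ♛ ♚ ♝ · ♜
♟ ♟ ♟ ♟ ♞ ♟ · ♟
· · · · · · · ·
· · · · ♟ · ♟ ·
· · ♙ · · · ♙ ·
· · · ♙ · · · ·
♙ ♙ · · ♙ ♙ · ♙
♖ ♘ ♗ ♕ ♔ ♗ ♘ ♖


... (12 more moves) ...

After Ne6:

♜ · ♝ · ♚ ♝ ♜ ·
♟ ♟ · ♟ ♞ · · ♟
♞ ♛ · · ♘ ♟ · ·
· · ♟ · · · · ·
♙ ♙ ♙ · ♟ · ♙ ·
♖ · · ♙ · · · ·
· · · · ♙ ♙ · ♙
· · ♗ ♕ ♔ ♗ ♘ ♖


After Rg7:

♜ · ♝ · ♚ ♝ · ·
♟ ♟ · ♟ ♞ · ♜ ♟
♞ ♛ · · ♘ ♟ · ·
· · ♟ · · · · ·
♙ ♙ ♙ · ♟ · ♙ ·
♖ · · ♙ · · · ·
· · · · ♙ ♙ · ♙
· · ♗ ♕ ♔ ♗ ♘ ♖



  a b c d e f g h
  ─────────────────
8│♜ · ♝ · ♚ ♝ · ·│8
7│♟ ♟ · ♟ ♞ · ♜ ♟│7
6│♞ ♛ · · ♘ ♟ · ·│6
5│· · ♟ · · · · ·│5
4│♙ ♙ ♙ · ♟ · ♙ ·│4
3│♖ · · ♙ · · · ·│3
2│· · · · ♙ ♙ · ♙│2
1│· · ♗ ♕ ♔ ♗ ♘ ♖│1
  ─────────────────
  a b c d e f g h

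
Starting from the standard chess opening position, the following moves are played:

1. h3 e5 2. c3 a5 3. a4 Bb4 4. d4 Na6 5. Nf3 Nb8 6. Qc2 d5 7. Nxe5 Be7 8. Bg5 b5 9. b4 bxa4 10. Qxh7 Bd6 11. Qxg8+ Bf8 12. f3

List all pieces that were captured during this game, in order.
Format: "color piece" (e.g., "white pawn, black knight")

Tracking captures:
  Nxe5: captured black pawn
  bxa4: captured white pawn
  Qxh7: captured black pawn
  Qxg8+: captured black knight

black pawn, white pawn, black pawn, black knight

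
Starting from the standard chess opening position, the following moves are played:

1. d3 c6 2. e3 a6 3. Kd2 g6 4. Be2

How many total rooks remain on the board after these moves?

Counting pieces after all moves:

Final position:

  a b c d e f g h
  ─────────────────
8│♜ ♞ ♝ ♛ ♚ ♝ ♞ ♜│8
7│· ♟ · ♟ ♟ ♟ · ♟│7
6│♟ · ♟ · · · ♟ ·│6
5│· · · · · · · ·│5
4│· · · · · · · ·│4
3│· · · ♙ ♙ · · ·│3
2│♙ ♙ ♙ ♔ ♗ ♙ ♙ ♙│2
1│♖ ♘ ♗ ♕ · · ♘ ♖│1
  ─────────────────
  a b c d e f g h


4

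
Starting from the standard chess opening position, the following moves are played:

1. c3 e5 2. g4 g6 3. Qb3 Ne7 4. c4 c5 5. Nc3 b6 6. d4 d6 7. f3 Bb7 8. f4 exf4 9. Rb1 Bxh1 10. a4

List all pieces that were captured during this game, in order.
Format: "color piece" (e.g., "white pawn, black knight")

Tracking captures:
  exf4: captured white pawn
  Bxh1: captured white rook

white pawn, white rook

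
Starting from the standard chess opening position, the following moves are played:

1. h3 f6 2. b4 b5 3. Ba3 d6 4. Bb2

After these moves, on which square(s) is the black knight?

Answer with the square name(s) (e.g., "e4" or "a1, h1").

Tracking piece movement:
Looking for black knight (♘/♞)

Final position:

  a b c d e f g h
  ─────────────────
8│♜ ♞ ♝ ♛ ♚ ♝ ♞ ♜│8
7│♟ · ♟ · ♟ · ♟ ♟│7
6│· · · ♟ · ♟ · ·│6
5│· ♟ · · · · · ·│5
4│· ♙ · · · · · ·│4
3│· · · · · · · ♙│3
2│♙ ♗ ♙ ♙ ♙ ♙ ♙ ·│2
1│♖ ♘ · ♕ ♔ ♗ ♘ ♖│1
  ─────────────────
  a b c d e f g h


b8, g8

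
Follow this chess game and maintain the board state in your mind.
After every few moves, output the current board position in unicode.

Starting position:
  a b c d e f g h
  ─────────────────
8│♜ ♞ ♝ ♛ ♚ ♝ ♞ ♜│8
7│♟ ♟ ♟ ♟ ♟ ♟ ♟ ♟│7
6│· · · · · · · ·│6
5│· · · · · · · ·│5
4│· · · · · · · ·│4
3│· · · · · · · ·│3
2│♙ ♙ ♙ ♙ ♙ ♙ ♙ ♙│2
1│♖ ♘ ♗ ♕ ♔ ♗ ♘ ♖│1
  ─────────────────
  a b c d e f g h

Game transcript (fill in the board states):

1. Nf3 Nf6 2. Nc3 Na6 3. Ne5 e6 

  a b c d e f g h
  ─────────────────
8│♜ · ♝ ♛ ♚ ♝ · ♜│8
7│♟ ♟ ♟ ♟ · ♟ ♟ ♟│7
6│♞ · · · ♟ ♞ · ·│6
5│· · · · ♘ · · ·│5
4│· · · · · · · ·│4
3│· · ♘ · · · · ·│3
2│♙ ♙ ♙ ♙ ♙ ♙ ♙ ♙│2
1│♖ · ♗ ♕ ♔ ♗ · ♖│1
  ─────────────────
  a b c d e f g h

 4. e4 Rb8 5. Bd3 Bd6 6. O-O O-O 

  a b c d e f g h
  ─────────────────
8│· ♜ ♝ ♛ · ♜ ♚ ·│8
7│♟ ♟ ♟ ♟ · ♟ ♟ ♟│7
6│♞ · · ♝ ♟ ♞ · ·│6
5│· · · · ♘ · · ·│5
4│· · · · ♙ · · ·│4
3│· · ♘ ♗ · · · ·│3
2│♙ ♙ ♙ ♙ · ♙ ♙ ♙│2
1│♖ · ♗ ♕ · ♖ ♔ ·│1
  ─────────────────
  a b c d e f g h

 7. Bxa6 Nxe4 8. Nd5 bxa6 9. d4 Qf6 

  a b c d e f g h
  ─────────────────
8│· ♜ ♝ · · ♜ ♚ ·│8
7│♟ · ♟ ♟ · ♟ ♟ ♟│7
6│♟ · · ♝ ♟ ♛ · ·│6
5│· · · ♘ ♘ · · ·│5
4│· · · ♙ ♞ · · ·│4
3│· · · · · · · ·│3
2│♙ ♙ ♙ · · ♙ ♙ ♙│2
1│♖ · ♗ ♕ · ♖ ♔ ·│1
  ─────────────────
  a b c d e f g h

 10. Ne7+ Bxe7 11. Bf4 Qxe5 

  a b c d e f g h
  ─────────────────
8│· ♜ ♝ · · ♜ ♚ ·│8
7│♟ · ♟ ♟ ♝ ♟ ♟ ♟│7
6│♟ · · · ♟ · · ·│6
5│· · · · ♛ · · ·│5
4│· · · ♙ ♞ ♗ · ·│4
3│· · · · · · · ·│3
2│♙ ♙ ♙ · · ♙ ♙ ♙│2
1│♖ · · ♕ · ♖ ♔ ·│1
  ─────────────────
  a b c d e f g h


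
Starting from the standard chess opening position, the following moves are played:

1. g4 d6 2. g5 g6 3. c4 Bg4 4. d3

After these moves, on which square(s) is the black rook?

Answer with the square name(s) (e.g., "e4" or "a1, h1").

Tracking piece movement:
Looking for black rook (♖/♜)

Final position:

  a b c d e f g h
  ─────────────────
8│♜ ♞ · ♛ ♚ ♝ ♞ ♜│8
7│♟ ♟ ♟ · ♟ ♟ · ♟│7
6│· · · ♟ · · ♟ ·│6
5│· · · · · · ♙ ·│5
4│· · ♙ · · · ♝ ·│4
3│· · · ♙ · · · ·│3
2│♙ ♙ · · ♙ ♙ · ♙│2
1│♖ ♘ ♗ ♕ ♔ ♗ ♘ ♖│1
  ─────────────────
  a b c d e f g h


a8, h8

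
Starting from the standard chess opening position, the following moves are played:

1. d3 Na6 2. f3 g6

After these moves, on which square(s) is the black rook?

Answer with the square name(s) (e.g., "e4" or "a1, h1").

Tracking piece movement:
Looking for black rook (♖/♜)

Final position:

  a b c d e f g h
  ─────────────────
8│♜ · ♝ ♛ ♚ ♝ ♞ ♜│8
7│♟ ♟ ♟ ♟ ♟ ♟ · ♟│7
6│♞ · · · · · ♟ ·│6
5│· · · · · · · ·│5
4│· · · · · · · ·│4
3│· · · ♙ · ♙ · ·│3
2│♙ ♙ ♙ · ♙ · ♙ ♙│2
1│♖ ♘ ♗ ♕ ♔ ♗ ♘ ♖│1
  ─────────────────
  a b c d e f g h


a8, h8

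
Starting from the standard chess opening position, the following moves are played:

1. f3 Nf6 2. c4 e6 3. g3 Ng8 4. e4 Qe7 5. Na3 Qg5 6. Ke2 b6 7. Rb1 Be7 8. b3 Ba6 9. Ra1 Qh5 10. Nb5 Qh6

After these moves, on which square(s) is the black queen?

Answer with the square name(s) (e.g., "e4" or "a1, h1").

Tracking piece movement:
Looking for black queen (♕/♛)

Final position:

  a b c d e f g h
  ─────────────────
8│♜ ♞ · · ♚ · ♞ ♜│8
7│♟ · ♟ ♟ ♝ ♟ ♟ ♟│7
6│♝ ♟ · · ♟ · · ♛│6
5│· ♘ · · · · · ·│5
4│· · ♙ · ♙ · · ·│4
3│· ♙ · · · ♙ ♙ ·│3
2│♙ · · ♙ ♔ · · ♙│2
1│♖ · ♗ ♕ · ♗ ♘ ♖│1
  ─────────────────
  a b c d e f g h


h6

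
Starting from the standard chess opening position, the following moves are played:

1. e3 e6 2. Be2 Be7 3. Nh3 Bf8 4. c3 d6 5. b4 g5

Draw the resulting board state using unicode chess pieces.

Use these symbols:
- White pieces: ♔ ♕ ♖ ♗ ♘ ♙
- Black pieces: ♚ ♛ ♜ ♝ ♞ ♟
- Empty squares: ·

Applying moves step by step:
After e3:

♜ ♞ ♝ ♛ ♚ ♝ ♞ ♜
♟ ♟ ♟ ♟ ♟ ♟ ♟ ♟
· · · · · · · ·
· · · · · · · ·
· · · · · · · ·
· · · · ♙ · · ·
♙ ♙ ♙ ♙ · ♙ ♙ ♙
♖ ♘ ♗ ♕ ♔ ♗ ♘ ♖


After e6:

♜ ♞ ♝ ♛ ♚ ♝ ♞ ♜
♟ ♟ ♟ ♟ · ♟ ♟ ♟
· · · · ♟ · · ·
· · · · · · · ·
· · · · · · · ·
· · · · ♙ · · ·
♙ ♙ ♙ ♙ · ♙ ♙ ♙
♖ ♘ ♗ ♕ ♔ ♗ ♘ ♖


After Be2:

♜ ♞ ♝ ♛ ♚ ♝ ♞ ♜
♟ ♟ ♟ ♟ · ♟ ♟ ♟
· · · · ♟ · · ·
· · · · · · · ·
· · · · · · · ·
· · · · ♙ · · ·
♙ ♙ ♙ ♙ ♗ ♙ ♙ ♙
♖ ♘ ♗ ♕ ♔ · ♘ ♖


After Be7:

♜ ♞ ♝ ♛ ♚ · ♞ ♜
♟ ♟ ♟ ♟ ♝ ♟ ♟ ♟
· · · · ♟ · · ·
· · · · · · · ·
· · · · · · · ·
· · · · ♙ · · ·
♙ ♙ ♙ ♙ ♗ ♙ ♙ ♙
♖ ♘ ♗ ♕ ♔ · ♘ ♖


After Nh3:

♜ ♞ ♝ ♛ ♚ · ♞ ♜
♟ ♟ ♟ ♟ ♝ ♟ ♟ ♟
· · · · ♟ · · ·
· · · · · · · ·
· · · · · · · ·
· · · · ♙ · · ♘
♙ ♙ ♙ ♙ ♗ ♙ ♙ ♙
♖ ♘ ♗ ♕ ♔ · · ♖


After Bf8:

♜ ♞ ♝ ♛ ♚ ♝ ♞ ♜
♟ ♟ ♟ ♟ · ♟ ♟ ♟
· · · · ♟ · · ·
· · · · · · · ·
· · · · · · · ·
· · · · ♙ · · ♘
♙ ♙ ♙ ♙ ♗ ♙ ♙ ♙
♖ ♘ ♗ ♕ ♔ · · ♖


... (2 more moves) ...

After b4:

♜ ♞ ♝ ♛ ♚ ♝ ♞ ♜
♟ ♟ ♟ · · ♟ ♟ ♟
· · · ♟ ♟ · · ·
· · · · · · · ·
· ♙ · · · · · ·
· · ♙ · ♙ · · ♘
♙ · · ♙ ♗ ♙ ♙ ♙
♖ ♘ ♗ ♕ ♔ · · ♖


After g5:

♜ ♞ ♝ ♛ ♚ ♝ ♞ ♜
♟ ♟ ♟ · · ♟ · ♟
· · · ♟ ♟ · · ·
· · · · · · ♟ ·
· ♙ · · · · · ·
· · ♙ · ♙ · · ♘
♙ · · ♙ ♗ ♙ ♙ ♙
♖ ♘ ♗ ♕ ♔ · · ♖



  a b c d e f g h
  ─────────────────
8│♜ ♞ ♝ ♛ ♚ ♝ ♞ ♜│8
7│♟ ♟ ♟ · · ♟ · ♟│7
6│· · · ♟ ♟ · · ·│6
5│· · · · · · ♟ ·│5
4│· ♙ · · · · · ·│4
3│· · ♙ · ♙ · · ♘│3
2│♙ · · ♙ ♗ ♙ ♙ ♙│2
1│♖ ♘ ♗ ♕ ♔ · · ♖│1
  ─────────────────
  a b c d e f g h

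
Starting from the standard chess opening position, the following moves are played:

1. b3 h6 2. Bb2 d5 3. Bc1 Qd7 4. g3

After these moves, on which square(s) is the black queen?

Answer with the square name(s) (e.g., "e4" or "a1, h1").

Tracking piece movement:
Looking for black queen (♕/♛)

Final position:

  a b c d e f g h
  ─────────────────
8│♜ ♞ ♝ · ♚ ♝ ♞ ♜│8
7│♟ ♟ ♟ ♛ ♟ ♟ ♟ ·│7
6│· · · · · · · ♟│6
5│· · · ♟ · · · ·│5
4│· · · · · · · ·│4
3│· ♙ · · · · ♙ ·│3
2│♙ · ♙ ♙ ♙ ♙ · ♙│2
1│♖ ♘ ♗ ♕ ♔ ♗ ♘ ♖│1
  ─────────────────
  a b c d e f g h


d7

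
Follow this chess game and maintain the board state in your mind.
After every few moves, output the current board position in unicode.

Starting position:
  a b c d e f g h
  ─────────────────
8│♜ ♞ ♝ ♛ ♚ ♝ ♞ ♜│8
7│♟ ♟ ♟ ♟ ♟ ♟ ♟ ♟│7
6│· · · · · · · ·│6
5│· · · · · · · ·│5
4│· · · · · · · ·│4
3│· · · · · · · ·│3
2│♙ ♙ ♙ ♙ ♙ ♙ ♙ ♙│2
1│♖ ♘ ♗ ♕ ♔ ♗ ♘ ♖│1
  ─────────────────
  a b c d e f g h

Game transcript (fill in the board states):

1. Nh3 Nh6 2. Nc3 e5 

  a b c d e f g h
  ─────────────────
8│♜ ♞ ♝ ♛ ♚ ♝ · ♜│8
7│♟ ♟ ♟ ♟ · ♟ ♟ ♟│7
6│· · · · · · · ♞│6
5│· · · · ♟ · · ·│5
4│· · · · · · · ·│4
3│· · ♘ · · · · ♘│3
2│♙ ♙ ♙ ♙ ♙ ♙ ♙ ♙│2
1│♖ · ♗ ♕ ♔ ♗ · ♖│1
  ─────────────────
  a b c d e f g h

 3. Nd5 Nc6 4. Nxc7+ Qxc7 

  a b c d e f g h
  ─────────────────
8│♜ · ♝ · ♚ ♝ · ♜│8
7│♟ ♟ ♛ ♟ · ♟ ♟ ♟│7
6│· · ♞ · · · · ♞│6
5│· · · · ♟ · · ·│5
4│· · · · · · · ·│4
3│· · · · · · · ♘│3
2│♙ ♙ ♙ ♙ ♙ ♙ ♙ ♙│2
1│♖ · ♗ ♕ ♔ ♗ · ♖│1
  ─────────────────
  a b c d e f g h

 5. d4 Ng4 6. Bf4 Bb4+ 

  a b c d e f g h
  ─────────────────
8│♜ · ♝ · ♚ · · ♜│8
7│♟ ♟ ♛ ♟ · ♟ ♟ ♟│7
6│· · ♞ · · · · ·│6
5│· · · · ♟ · · ·│5
4│· ♝ · ♙ · ♗ ♞ ·│4
3│· · · · · · · ♘│3
2│♙ ♙ ♙ · ♙ ♙ ♙ ♙│2
1│♖ · · ♕ ♔ ♗ · ♖│1
  ─────────────────
  a b c d e f g h

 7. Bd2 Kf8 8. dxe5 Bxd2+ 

  a b c d e f g h
  ─────────────────
8│♜ · ♝ · · ♚ · ♜│8
7│♟ ♟ ♛ ♟ · ♟ ♟ ♟│7
6│· · ♞ · · · · ·│6
5│· · · · ♙ · · ·│5
4│· · · · · · ♞ ·│4
3│· · · · · · · ♘│3
2│♙ ♙ ♙ ♝ ♙ ♙ ♙ ♙│2
1│♖ · · ♕ ♔ ♗ · ♖│1
  ─────────────────
  a b c d e f g h



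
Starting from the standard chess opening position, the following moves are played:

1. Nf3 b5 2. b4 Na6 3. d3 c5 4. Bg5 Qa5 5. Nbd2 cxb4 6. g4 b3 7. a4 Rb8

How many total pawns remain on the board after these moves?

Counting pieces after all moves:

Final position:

  a b c d e f g h
  ─────────────────
8│· ♜ ♝ · ♚ ♝ ♞ ♜│8
7│♟ · · ♟ ♟ ♟ ♟ ♟│7
6│♞ · · · · · · ·│6
5│♛ ♟ · · · · ♗ ·│5
4│♙ · · · · · ♙ ·│4
3│· ♟ · ♙ · ♘ · ·│3
2│· · ♙ ♘ ♙ ♙ · ♙│2
1│♖ · · ♕ ♔ ♗ · ♖│1
  ─────────────────
  a b c d e f g h


15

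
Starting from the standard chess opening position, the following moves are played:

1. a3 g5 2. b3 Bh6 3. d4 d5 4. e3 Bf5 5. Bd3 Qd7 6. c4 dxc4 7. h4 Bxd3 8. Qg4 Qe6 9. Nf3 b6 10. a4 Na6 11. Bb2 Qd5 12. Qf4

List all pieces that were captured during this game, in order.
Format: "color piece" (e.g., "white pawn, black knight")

Tracking captures:
  dxc4: captured white pawn
  Bxd3: captured white bishop

white pawn, white bishop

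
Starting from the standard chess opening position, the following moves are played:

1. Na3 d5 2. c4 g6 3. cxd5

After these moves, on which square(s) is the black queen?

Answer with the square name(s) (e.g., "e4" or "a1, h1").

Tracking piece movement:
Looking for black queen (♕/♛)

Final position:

  a b c d e f g h
  ─────────────────
8│♜ ♞ ♝ ♛ ♚ ♝ ♞ ♜│8
7│♟ ♟ ♟ · ♟ ♟ · ♟│7
6│· · · · · · ♟ ·│6
5│· · · ♙ · · · ·│5
4│· · · · · · · ·│4
3│♘ · · · · · · ·│3
2│♙ ♙ · ♙ ♙ ♙ ♙ ♙│2
1│♖ · ♗ ♕ ♔ ♗ ♘ ♖│1
  ─────────────────
  a b c d e f g h


d8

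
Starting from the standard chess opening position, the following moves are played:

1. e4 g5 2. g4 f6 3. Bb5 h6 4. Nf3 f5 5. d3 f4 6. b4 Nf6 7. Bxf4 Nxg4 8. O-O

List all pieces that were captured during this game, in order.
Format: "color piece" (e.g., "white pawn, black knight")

Tracking captures:
  Bxf4: captured black pawn
  Nxg4: captured white pawn

black pawn, white pawn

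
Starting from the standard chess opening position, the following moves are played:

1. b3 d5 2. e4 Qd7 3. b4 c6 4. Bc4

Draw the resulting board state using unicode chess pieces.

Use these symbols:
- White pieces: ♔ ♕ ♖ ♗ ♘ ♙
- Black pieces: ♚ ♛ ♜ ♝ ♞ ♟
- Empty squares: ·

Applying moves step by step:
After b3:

♜ ♞ ♝ ♛ ♚ ♝ ♞ ♜
♟ ♟ ♟ ♟ ♟ ♟ ♟ ♟
· · · · · · · ·
· · · · · · · ·
· · · · · · · ·
· ♙ · · · · · ·
♙ · ♙ ♙ ♙ ♙ ♙ ♙
♖ ♘ ♗ ♕ ♔ ♗ ♘ ♖


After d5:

♜ ♞ ♝ ♛ ♚ ♝ ♞ ♜
♟ ♟ ♟ · ♟ ♟ ♟ ♟
· · · · · · · ·
· · · ♟ · · · ·
· · · · · · · ·
· ♙ · · · · · ·
♙ · ♙ ♙ ♙ ♙ ♙ ♙
♖ ♘ ♗ ♕ ♔ ♗ ♘ ♖


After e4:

♜ ♞ ♝ ♛ ♚ ♝ ♞ ♜
♟ ♟ ♟ · ♟ ♟ ♟ ♟
· · · · · · · ·
· · · ♟ · · · ·
· · · · ♙ · · ·
· ♙ · · · · · ·
♙ · ♙ ♙ · ♙ ♙ ♙
♖ ♘ ♗ ♕ ♔ ♗ ♘ ♖


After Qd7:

♜ ♞ ♝ · ♚ ♝ ♞ ♜
♟ ♟ ♟ ♛ ♟ ♟ ♟ ♟
· · · · · · · ·
· · · ♟ · · · ·
· · · · ♙ · · ·
· ♙ · · · · · ·
♙ · ♙ ♙ · ♙ ♙ ♙
♖ ♘ ♗ ♕ ♔ ♗ ♘ ♖


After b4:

♜ ♞ ♝ · ♚ ♝ ♞ ♜
♟ ♟ ♟ ♛ ♟ ♟ ♟ ♟
· · · · · · · ·
· · · ♟ · · · ·
· ♙ · · ♙ · · ·
· · · · · · · ·
♙ · ♙ ♙ · ♙ ♙ ♙
♖ ♘ ♗ ♕ ♔ ♗ ♘ ♖


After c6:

♜ ♞ ♝ · ♚ ♝ ♞ ♜
♟ ♟ · ♛ ♟ ♟ ♟ ♟
· · ♟ · · · · ·
· · · ♟ · · · ·
· ♙ · · ♙ · · ·
· · · · · · · ·
♙ · ♙ ♙ · ♙ ♙ ♙
♖ ♘ ♗ ♕ ♔ ♗ ♘ ♖


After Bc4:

♜ ♞ ♝ · ♚ ♝ ♞ ♜
♟ ♟ · ♛ ♟ ♟ ♟ ♟
· · ♟ · · · · ·
· · · ♟ · · · ·
· ♙ ♗ · ♙ · · ·
· · · · · · · ·
♙ · ♙ ♙ · ♙ ♙ ♙
♖ ♘ ♗ ♕ ♔ · ♘ ♖



  a b c d e f g h
  ─────────────────
8│♜ ♞ ♝ · ♚ ♝ ♞ ♜│8
7│♟ ♟ · ♛ ♟ ♟ ♟ ♟│7
6│· · ♟ · · · · ·│6
5│· · · ♟ · · · ·│5
4│· ♙ ♗ · ♙ · · ·│4
3│· · · · · · · ·│3
2│♙ · ♙ ♙ · ♙ ♙ ♙│2
1│♖ ♘ ♗ ♕ ♔ · ♘ ♖│1
  ─────────────────
  a b c d e f g h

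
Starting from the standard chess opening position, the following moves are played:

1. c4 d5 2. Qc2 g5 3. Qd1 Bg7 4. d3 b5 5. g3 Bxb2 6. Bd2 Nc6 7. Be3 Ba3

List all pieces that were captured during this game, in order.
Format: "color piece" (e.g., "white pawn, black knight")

Tracking captures:
  Bxb2: captured white pawn

white pawn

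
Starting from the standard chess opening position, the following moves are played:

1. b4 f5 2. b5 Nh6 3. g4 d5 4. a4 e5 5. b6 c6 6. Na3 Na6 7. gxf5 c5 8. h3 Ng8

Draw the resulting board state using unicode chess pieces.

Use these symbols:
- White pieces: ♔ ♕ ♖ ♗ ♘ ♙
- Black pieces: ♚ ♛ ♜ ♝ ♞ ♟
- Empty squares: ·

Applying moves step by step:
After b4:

♜ ♞ ♝ ♛ ♚ ♝ ♞ ♜
♟ ♟ ♟ ♟ ♟ ♟ ♟ ♟
· · · · · · · ·
· · · · · · · ·
· ♙ · · · · · ·
· · · · · · · ·
♙ · ♙ ♙ ♙ ♙ ♙ ♙
♖ ♘ ♗ ♕ ♔ ♗ ♘ ♖


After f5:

♜ ♞ ♝ ♛ ♚ ♝ ♞ ♜
♟ ♟ ♟ ♟ ♟ · ♟ ♟
· · · · · · · ·
· · · · · ♟ · ·
· ♙ · · · · · ·
· · · · · · · ·
♙ · ♙ ♙ ♙ ♙ ♙ ♙
♖ ♘ ♗ ♕ ♔ ♗ ♘ ♖


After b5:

♜ ♞ ♝ ♛ ♚ ♝ ♞ ♜
♟ ♟ ♟ ♟ ♟ · ♟ ♟
· · · · · · · ·
· ♙ · · · ♟ · ·
· · · · · · · ·
· · · · · · · ·
♙ · ♙ ♙ ♙ ♙ ♙ ♙
♖ ♘ ♗ ♕ ♔ ♗ ♘ ♖


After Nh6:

♜ ♞ ♝ ♛ ♚ ♝ · ♜
♟ ♟ ♟ ♟ ♟ · ♟ ♟
· · · · · · · ♞
· ♙ · · · ♟ · ·
· · · · · · · ·
· · · · · · · ·
♙ · ♙ ♙ ♙ ♙ ♙ ♙
♖ ♘ ♗ ♕ ♔ ♗ ♘ ♖


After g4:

♜ ♞ ♝ ♛ ♚ ♝ · ♜
♟ ♟ ♟ ♟ ♟ · ♟ ♟
· · · · · · · ♞
· ♙ · · · ♟ · ·
· · · · · · ♙ ·
· · · · · · · ·
♙ · ♙ ♙ ♙ ♙ · ♙
♖ ♘ ♗ ♕ ♔ ♗ ♘ ♖


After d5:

♜ ♞ ♝ ♛ ♚ ♝ · ♜
♟ ♟ ♟ · ♟ · ♟ ♟
· · · · · · · ♞
· ♙ · ♟ · ♟ · ·
· · · · · · ♙ ·
· · · · · · · ·
♙ · ♙ ♙ ♙ ♙ · ♙
♖ ♘ ♗ ♕ ♔ ♗ ♘ ♖


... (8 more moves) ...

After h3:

♜ · ♝ ♛ ♚ ♝ · ♜
♟ ♟ · · · · ♟ ♟
♞ ♙ · · · · · ♞
· · ♟ ♟ ♟ ♙ · ·
♙ · · · · · · ·
♘ · · · · · · ♙
· · ♙ ♙ ♙ ♙ · ·
♖ · ♗ ♕ ♔ ♗ ♘ ♖


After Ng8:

♜ · ♝ ♛ ♚ ♝ ♞ ♜
♟ ♟ · · · · ♟ ♟
♞ ♙ · · · · · ·
· · ♟ ♟ ♟ ♙ · ·
♙ · · · · · · ·
♘ · · · · · · ♙
· · ♙ ♙ ♙ ♙ · ·
♖ · ♗ ♕ ♔ ♗ ♘ ♖



  a b c d e f g h
  ─────────────────
8│♜ · ♝ ♛ ♚ ♝ ♞ ♜│8
7│♟ ♟ · · · · ♟ ♟│7
6│♞ ♙ · · · · · ·│6
5│· · ♟ ♟ ♟ ♙ · ·│5
4│♙ · · · · · · ·│4
3│♘ · · · · · · ♙│3
2│· · ♙ ♙ ♙ ♙ · ·│2
1│♖ · ♗ ♕ ♔ ♗ ♘ ♖│1
  ─────────────────
  a b c d e f g h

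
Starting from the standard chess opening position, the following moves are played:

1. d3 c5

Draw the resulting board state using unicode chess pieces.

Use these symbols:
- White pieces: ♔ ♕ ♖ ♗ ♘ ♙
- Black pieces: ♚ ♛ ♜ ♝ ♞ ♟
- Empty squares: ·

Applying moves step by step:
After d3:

♜ ♞ ♝ ♛ ♚ ♝ ♞ ♜
♟ ♟ ♟ ♟ ♟ ♟ ♟ ♟
· · · · · · · ·
· · · · · · · ·
· · · · · · · ·
· · · ♙ · · · ·
♙ ♙ ♙ · ♙ ♙ ♙ ♙
♖ ♘ ♗ ♕ ♔ ♗ ♘ ♖


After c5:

♜ ♞ ♝ ♛ ♚ ♝ ♞ ♜
♟ ♟ · ♟ ♟ ♟ ♟ ♟
· · · · · · · ·
· · ♟ · · · · ·
· · · · · · · ·
· · · ♙ · · · ·
♙ ♙ ♙ · ♙ ♙ ♙ ♙
♖ ♘ ♗ ♕ ♔ ♗ ♘ ♖



  a b c d e f g h
  ─────────────────
8│♜ ♞ ♝ ♛ ♚ ♝ ♞ ♜│8
7│♟ ♟ · ♟ ♟ ♟ ♟ ♟│7
6│· · · · · · · ·│6
5│· · ♟ · · · · ·│5
4│· · · · · · · ·│4
3│· · · ♙ · · · ·│3
2│♙ ♙ ♙ · ♙ ♙ ♙ ♙│2
1│♖ ♘ ♗ ♕ ♔ ♗ ♘ ♖│1
  ─────────────────
  a b c d e f g h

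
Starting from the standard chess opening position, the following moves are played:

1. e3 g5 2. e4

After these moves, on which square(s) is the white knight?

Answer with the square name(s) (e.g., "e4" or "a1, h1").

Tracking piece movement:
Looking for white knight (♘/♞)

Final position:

  a b c d e f g h
  ─────────────────
8│♜ ♞ ♝ ♛ ♚ ♝ ♞ ♜│8
7│♟ ♟ ♟ ♟ ♟ ♟ · ♟│7
6│· · · · · · · ·│6
5│· · · · · · ♟ ·│5
4│· · · · ♙ · · ·│4
3│· · · · · · · ·│3
2│♙ ♙ ♙ ♙ · ♙ ♙ ♙│2
1│♖ ♘ ♗ ♕ ♔ ♗ ♘ ♖│1
  ─────────────────
  a b c d e f g h


b1, g1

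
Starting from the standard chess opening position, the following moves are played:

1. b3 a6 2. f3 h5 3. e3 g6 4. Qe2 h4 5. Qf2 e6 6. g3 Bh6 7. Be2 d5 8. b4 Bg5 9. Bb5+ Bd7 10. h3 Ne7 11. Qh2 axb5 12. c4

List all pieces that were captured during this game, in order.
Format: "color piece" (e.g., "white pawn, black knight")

Tracking captures:
  axb5: captured white bishop

white bishop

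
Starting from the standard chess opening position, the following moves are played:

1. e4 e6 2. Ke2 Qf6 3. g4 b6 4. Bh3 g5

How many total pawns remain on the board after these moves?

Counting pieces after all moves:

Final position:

  a b c d e f g h
  ─────────────────
8│♜ ♞ ♝ · ♚ ♝ ♞ ♜│8
7│♟ · ♟ ♟ · ♟ · ♟│7
6│· ♟ · · ♟ ♛ · ·│6
5│· · · · · · ♟ ·│5
4│· · · · ♙ · ♙ ·│4
3│· · · · · · · ♗│3
2│♙ ♙ ♙ ♙ ♔ ♙ · ♙│2
1│♖ ♘ ♗ ♕ · · ♘ ♖│1
  ─────────────────
  a b c d e f g h


16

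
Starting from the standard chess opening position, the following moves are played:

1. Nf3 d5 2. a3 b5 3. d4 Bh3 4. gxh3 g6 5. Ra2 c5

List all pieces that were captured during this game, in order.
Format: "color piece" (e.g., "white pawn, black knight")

Tracking captures:
  gxh3: captured black bishop

black bishop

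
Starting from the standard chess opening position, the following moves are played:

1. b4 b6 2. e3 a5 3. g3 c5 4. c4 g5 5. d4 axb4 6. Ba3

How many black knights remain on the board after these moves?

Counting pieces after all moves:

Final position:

  a b c d e f g h
  ─────────────────
8│♜ ♞ ♝ ♛ ♚ ♝ ♞ ♜│8
7│· · · ♟ ♟ ♟ · ♟│7
6│· ♟ · · · · · ·│6
5│· · ♟ · · · ♟ ·│5
4│· ♟ ♙ ♙ · · · ·│4
3│♗ · · · ♙ · ♙ ·│3
2│♙ · · · · ♙ · ♙│2
1│♖ ♘ · ♕ ♔ ♗ ♘ ♖│1
  ─────────────────
  a b c d e f g h


2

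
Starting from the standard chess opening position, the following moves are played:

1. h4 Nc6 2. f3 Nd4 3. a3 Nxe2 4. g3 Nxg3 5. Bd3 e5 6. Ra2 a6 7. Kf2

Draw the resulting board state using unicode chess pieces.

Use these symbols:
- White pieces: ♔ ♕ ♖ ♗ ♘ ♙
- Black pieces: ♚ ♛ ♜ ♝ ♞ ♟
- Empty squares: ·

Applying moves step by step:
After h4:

♜ ♞ ♝ ♛ ♚ ♝ ♞ ♜
♟ ♟ ♟ ♟ ♟ ♟ ♟ ♟
· · · · · · · ·
· · · · · · · ·
· · · · · · · ♙
· · · · · · · ·
♙ ♙ ♙ ♙ ♙ ♙ ♙ ·
♖ ♘ ♗ ♕ ♔ ♗ ♘ ♖


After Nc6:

♜ · ♝ ♛ ♚ ♝ ♞ ♜
♟ ♟ ♟ ♟ ♟ ♟ ♟ ♟
· · ♞ · · · · ·
· · · · · · · ·
· · · · · · · ♙
· · · · · · · ·
♙ ♙ ♙ ♙ ♙ ♙ ♙ ·
♖ ♘ ♗ ♕ ♔ ♗ ♘ ♖


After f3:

♜ · ♝ ♛ ♚ ♝ ♞ ♜
♟ ♟ ♟ ♟ ♟ ♟ ♟ ♟
· · ♞ · · · · ·
· · · · · · · ·
· · · · · · · ♙
· · · · · ♙ · ·
♙ ♙ ♙ ♙ ♙ · ♙ ·
♖ ♘ ♗ ♕ ♔ ♗ ♘ ♖


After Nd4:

♜ · ♝ ♛ ♚ ♝ ♞ ♜
♟ ♟ ♟ ♟ ♟ ♟ ♟ ♟
· · · · · · · ·
· · · · · · · ·
· · · ♞ · · · ♙
· · · · · ♙ · ·
♙ ♙ ♙ ♙ ♙ · ♙ ·
♖ ♘ ♗ ♕ ♔ ♗ ♘ ♖


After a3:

♜ · ♝ ♛ ♚ ♝ ♞ ♜
♟ ♟ ♟ ♟ ♟ ♟ ♟ ♟
· · · · · · · ·
· · · · · · · ·
· · · ♞ · · · ♙
♙ · · · · ♙ · ·
· ♙ ♙ ♙ ♙ · ♙ ·
♖ ♘ ♗ ♕ ♔ ♗ ♘ ♖


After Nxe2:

♜ · ♝ ♛ ♚ ♝ ♞ ♜
♟ ♟ ♟ ♟ ♟ ♟ ♟ ♟
· · · · · · · ·
· · · · · · · ·
· · · · · · · ♙
♙ · · · · ♙ · ·
· ♙ ♙ ♙ ♞ · ♙ ·
♖ ♘ ♗ ♕ ♔ ♗ ♘ ♖


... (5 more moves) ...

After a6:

♜ · ♝ ♛ ♚ ♝ ♞ ♜
· ♟ ♟ ♟ · ♟ ♟ ♟
♟ · · · · · · ·
· · · · ♟ · · ·
· · · · · · · ♙
♙ · · ♗ · ♙ ♞ ·
♖ ♙ ♙ ♙ · · · ·
· ♘ ♗ ♕ ♔ · ♘ ♖


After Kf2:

♜ · ♝ ♛ ♚ ♝ ♞ ♜
· ♟ ♟ ♟ · ♟ ♟ ♟
♟ · · · · · · ·
· · · · ♟ · · ·
· · · · · · · ♙
♙ · · ♗ · ♙ ♞ ·
♖ ♙ ♙ ♙ · ♔ · ·
· ♘ ♗ ♕ · · ♘ ♖



  a b c d e f g h
  ─────────────────
8│♜ · ♝ ♛ ♚ ♝ ♞ ♜│8
7│· ♟ ♟ ♟ · ♟ ♟ ♟│7
6│♟ · · · · · · ·│6
5│· · · · ♟ · · ·│5
4│· · · · · · · ♙│4
3│♙ · · ♗ · ♙ ♞ ·│3
2│♖ ♙ ♙ ♙ · ♔ · ·│2
1│· ♘ ♗ ♕ · · ♘ ♖│1
  ─────────────────
  a b c d e f g h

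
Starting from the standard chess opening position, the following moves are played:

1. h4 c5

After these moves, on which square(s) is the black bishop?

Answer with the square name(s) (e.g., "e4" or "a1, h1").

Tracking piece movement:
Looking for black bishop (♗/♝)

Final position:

  a b c d e f g h
  ─────────────────
8│♜ ♞ ♝ ♛ ♚ ♝ ♞ ♜│8
7│♟ ♟ · ♟ ♟ ♟ ♟ ♟│7
6│· · · · · · · ·│6
5│· · ♟ · · · · ·│5
4│· · · · · · · ♙│4
3│· · · · · · · ·│3
2│♙ ♙ ♙ ♙ ♙ ♙ ♙ ·│2
1│♖ ♘ ♗ ♕ ♔ ♗ ♘ ♖│1
  ─────────────────
  a b c d e f g h


c8, f8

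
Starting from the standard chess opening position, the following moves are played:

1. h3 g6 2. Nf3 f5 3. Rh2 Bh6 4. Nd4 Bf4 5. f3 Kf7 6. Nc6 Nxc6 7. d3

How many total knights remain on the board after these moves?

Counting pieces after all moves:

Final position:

  a b c d e f g h
  ─────────────────
8│♜ · ♝ ♛ · · ♞ ♜│8
7│♟ ♟ ♟ ♟ ♟ ♚ · ♟│7
6│· · ♞ · · · ♟ ·│6
5│· · · · · ♟ · ·│5
4│· · · · · ♝ · ·│4
3│· · · ♙ · ♙ · ♙│3
2│♙ ♙ ♙ · ♙ · ♙ ♖│2
1│♖ ♘ ♗ ♕ ♔ ♗ · ·│1
  ─────────────────
  a b c d e f g h


3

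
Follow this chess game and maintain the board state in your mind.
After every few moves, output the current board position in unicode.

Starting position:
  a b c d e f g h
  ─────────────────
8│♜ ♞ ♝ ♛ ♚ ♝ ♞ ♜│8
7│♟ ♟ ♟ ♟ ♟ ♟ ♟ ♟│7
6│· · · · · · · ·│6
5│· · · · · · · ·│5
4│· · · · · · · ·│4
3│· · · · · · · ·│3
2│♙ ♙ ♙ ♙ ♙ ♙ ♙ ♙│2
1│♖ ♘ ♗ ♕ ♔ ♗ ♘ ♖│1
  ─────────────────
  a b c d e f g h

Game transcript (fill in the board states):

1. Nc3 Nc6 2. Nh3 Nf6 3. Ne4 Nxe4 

  a b c d e f g h
  ─────────────────
8│♜ · ♝ ♛ ♚ ♝ · ♜│8
7│♟ ♟ ♟ ♟ ♟ ♟ ♟ ♟│7
6│· · ♞ · · · · ·│6
5│· · · · · · · ·│5
4│· · · · ♞ · · ·│4
3│· · · · · · · ♘│3
2│♙ ♙ ♙ ♙ ♙ ♙ ♙ ♙│2
1│♖ · ♗ ♕ ♔ ♗ · ♖│1
  ─────────────────
  a b c d e f g h

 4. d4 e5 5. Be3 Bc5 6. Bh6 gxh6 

  a b c d e f g h
  ─────────────────
8│♜ · ♝ ♛ ♚ · · ♜│8
7│♟ ♟ ♟ ♟ · ♟ · ♟│7
6│· · ♞ · · · · ♟│6
5│· · ♝ · ♟ · · ·│5
4│· · · ♙ ♞ · · ·│4
3│· · · · · · · ♘│3
2│♙ ♙ ♙ · ♙ ♙ ♙ ♙│2
1│♖ · · ♕ ♔ ♗ · ♖│1
  ─────────────────
  a b c d e f g h

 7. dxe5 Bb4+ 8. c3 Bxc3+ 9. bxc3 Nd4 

  a b c d e f g h
  ─────────────────
8│♜ · ♝ ♛ ♚ · · ♜│8
7│♟ ♟ ♟ ♟ · ♟ · ♟│7
6│· · · · · · · ♟│6
5│· · · · ♙ · · ·│5
4│· · · ♞ ♞ · · ·│4
3│· · ♙ · · · · ♘│3
2│♙ · · · ♙ ♙ ♙ ♙│2
1│♖ · · ♕ ♔ ♗ · ♖│1
  ─────────────────
  a b c d e f g h

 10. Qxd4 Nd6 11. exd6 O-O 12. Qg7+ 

  a b c d e f g h
  ─────────────────
8│♜ · ♝ ♛ · ♜ ♚ ·│8
7│♟ ♟ ♟ ♟ · ♟ ♕ ♟│7
6│· · · ♙ · · · ♟│6
5│· · · · · · · ·│5
4│· · · · · · · ·│4
3│· · ♙ · · · · ♘│3
2│♙ · · · ♙ ♙ ♙ ♙│2
1│♖ · · · ♔ ♗ · ♖│1
  ─────────────────
  a b c d e f g h


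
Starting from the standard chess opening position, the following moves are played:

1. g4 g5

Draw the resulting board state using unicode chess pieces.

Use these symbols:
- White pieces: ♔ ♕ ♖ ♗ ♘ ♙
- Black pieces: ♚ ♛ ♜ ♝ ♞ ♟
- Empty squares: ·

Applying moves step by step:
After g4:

♜ ♞ ♝ ♛ ♚ ♝ ♞ ♜
♟ ♟ ♟ ♟ ♟ ♟ ♟ ♟
· · · · · · · ·
· · · · · · · ·
· · · · · · ♙ ·
· · · · · · · ·
♙ ♙ ♙ ♙ ♙ ♙ · ♙
♖ ♘ ♗ ♕ ♔ ♗ ♘ ♖


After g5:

♜ ♞ ♝ ♛ ♚ ♝ ♞ ♜
♟ ♟ ♟ ♟ ♟ ♟ · ♟
· · · · · · · ·
· · · · · · ♟ ·
· · · · · · ♙ ·
· · · · · · · ·
♙ ♙ ♙ ♙ ♙ ♙ · ♙
♖ ♘ ♗ ♕ ♔ ♗ ♘ ♖



  a b c d e f g h
  ─────────────────
8│♜ ♞ ♝ ♛ ♚ ♝ ♞ ♜│8
7│♟ ♟ ♟ ♟ ♟ ♟ · ♟│7
6│· · · · · · · ·│6
5│· · · · · · ♟ ·│5
4│· · · · · · ♙ ·│4
3│· · · · · · · ·│3
2│♙ ♙ ♙ ♙ ♙ ♙ · ♙│2
1│♖ ♘ ♗ ♕ ♔ ♗ ♘ ♖│1
  ─────────────────
  a b c d e f g h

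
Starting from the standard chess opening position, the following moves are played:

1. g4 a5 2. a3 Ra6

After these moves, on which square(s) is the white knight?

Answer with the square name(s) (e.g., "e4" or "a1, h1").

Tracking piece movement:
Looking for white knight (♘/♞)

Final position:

  a b c d e f g h
  ─────────────────
8│· ♞ ♝ ♛ ♚ ♝ ♞ ♜│8
7│· ♟ ♟ ♟ ♟ ♟ ♟ ♟│7
6│♜ · · · · · · ·│6
5│♟ · · · · · · ·│5
4│· · · · · · ♙ ·│4
3│♙ · · · · · · ·│3
2│· ♙ ♙ ♙ ♙ ♙ · ♙│2
1│♖ ♘ ♗ ♕ ♔ ♗ ♘ ♖│1
  ─────────────────
  a b c d e f g h


b1, g1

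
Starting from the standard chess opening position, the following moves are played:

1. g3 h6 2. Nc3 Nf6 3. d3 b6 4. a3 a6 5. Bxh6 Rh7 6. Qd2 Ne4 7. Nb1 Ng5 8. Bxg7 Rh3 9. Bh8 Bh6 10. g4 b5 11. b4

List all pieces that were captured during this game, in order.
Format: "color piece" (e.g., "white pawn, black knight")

Tracking captures:
  Bxh6: captured black pawn
  Bxg7: captured black pawn

black pawn, black pawn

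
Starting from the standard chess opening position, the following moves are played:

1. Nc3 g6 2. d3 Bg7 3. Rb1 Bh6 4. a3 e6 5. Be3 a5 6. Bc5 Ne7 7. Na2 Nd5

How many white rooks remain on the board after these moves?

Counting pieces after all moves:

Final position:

  a b c d e f g h
  ─────────────────
8│♜ ♞ ♝ ♛ ♚ · · ♜│8
7│· ♟ ♟ ♟ · ♟ · ♟│7
6│· · · · ♟ · ♟ ♝│6
5│♟ · ♗ ♞ · · · ·│5
4│· · · · · · · ·│4
3│♙ · · ♙ · · · ·│3
2│♘ ♙ ♙ · ♙ ♙ ♙ ♙│2
1│· ♖ · ♕ ♔ ♗ ♘ ♖│1
  ─────────────────
  a b c d e f g h


2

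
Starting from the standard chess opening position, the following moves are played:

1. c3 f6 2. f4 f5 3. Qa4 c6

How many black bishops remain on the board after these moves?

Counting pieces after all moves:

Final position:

  a b c d e f g h
  ─────────────────
8│♜ ♞ ♝ ♛ ♚ ♝ ♞ ♜│8
7│♟ ♟ · ♟ ♟ · ♟ ♟│7
6│· · ♟ · · · · ·│6
5│· · · · · ♟ · ·│5
4│♕ · · · · ♙ · ·│4
3│· · ♙ · · · · ·│3
2│♙ ♙ · ♙ ♙ · ♙ ♙│2
1│♖ ♘ ♗ · ♔ ♗ ♘ ♖│1
  ─────────────────
  a b c d e f g h


2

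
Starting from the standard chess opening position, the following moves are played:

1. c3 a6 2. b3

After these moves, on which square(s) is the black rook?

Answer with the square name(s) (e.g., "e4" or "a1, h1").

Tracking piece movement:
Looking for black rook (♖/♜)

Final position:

  a b c d e f g h
  ─────────────────
8│♜ ♞ ♝ ♛ ♚ ♝ ♞ ♜│8
7│· ♟ ♟ ♟ ♟ ♟ ♟ ♟│7
6│♟ · · · · · · ·│6
5│· · · · · · · ·│5
4│· · · · · · · ·│4
3│· ♙ ♙ · · · · ·│3
2│♙ · · ♙ ♙ ♙ ♙ ♙│2
1│♖ ♘ ♗ ♕ ♔ ♗ ♘ ♖│1
  ─────────────────
  a b c d e f g h


a8, h8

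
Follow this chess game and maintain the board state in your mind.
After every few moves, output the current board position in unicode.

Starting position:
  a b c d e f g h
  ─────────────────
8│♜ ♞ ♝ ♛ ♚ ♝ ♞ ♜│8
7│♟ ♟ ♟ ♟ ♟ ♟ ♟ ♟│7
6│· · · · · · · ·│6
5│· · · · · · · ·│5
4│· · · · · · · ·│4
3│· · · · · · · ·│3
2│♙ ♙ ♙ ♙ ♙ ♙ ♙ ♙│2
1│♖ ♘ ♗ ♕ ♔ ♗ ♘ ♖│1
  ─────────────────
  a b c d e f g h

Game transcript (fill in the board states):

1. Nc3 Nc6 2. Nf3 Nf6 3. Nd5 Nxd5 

  a b c d e f g h
  ─────────────────
8│♜ · ♝ ♛ ♚ ♝ · ♜│8
7│♟ ♟ ♟ ♟ ♟ ♟ ♟ ♟│7
6│· · ♞ · · · · ·│6
5│· · · ♞ · · · ·│5
4│· · · · · · · ·│4
3│· · · · · ♘ · ·│3
2│♙ ♙ ♙ ♙ ♙ ♙ ♙ ♙│2
1│♖ · ♗ ♕ ♔ ♗ · ♖│1
  ─────────────────
  a b c d e f g h

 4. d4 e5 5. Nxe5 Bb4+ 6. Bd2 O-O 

  a b c d e f g h
  ─────────────────
8│♜ · ♝ ♛ · ♜ ♚ ·│8
7│♟ ♟ ♟ ♟ · ♟ ♟ ♟│7
6│· · ♞ · · · · ·│6
5│· · · ♞ ♘ · · ·│5
4│· ♝ · ♙ · · · ·│4
3│· · · · · · · ·│3
2│♙ ♙ ♙ ♗ ♙ ♙ ♙ ♙│2
1│♖ · · ♕ ♔ ♗ · ♖│1
  ─────────────────
  a b c d e f g h

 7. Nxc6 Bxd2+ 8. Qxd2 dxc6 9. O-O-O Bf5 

  a b c d e f g h
  ─────────────────
8│♜ · · ♛ · ♜ ♚ ·│8
7│♟ ♟ ♟ · · ♟ ♟ ♟│7
6│· · ♟ · · · · ·│6
5│· · · ♞ · ♝ · ·│5
4│· · · ♙ · · · ·│4
3│· · · · · · · ·│3
2│♙ ♙ ♙ ♕ ♙ ♙ ♙ ♙│2
1│· · ♔ ♖ · ♗ · ♖│1
  ─────────────────
  a b c d e f g h

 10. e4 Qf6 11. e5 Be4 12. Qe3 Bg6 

  a b c d e f g h
  ─────────────────
8│♜ · · · · ♜ ♚ ·│8
7│♟ ♟ ♟ · · ♟ ♟ ♟│7
6│· · ♟ · · ♛ ♝ ·│6
5│· · · ♞ ♙ · · ·│5
4│· · · ♙ · · · ·│4
3│· · · · ♕ · · ·│3
2│♙ ♙ ♙ · · ♙ ♙ ♙│2
1│· · ♔ ♖ · ♗ · ♖│1
  ─────────────────
  a b c d e f g h

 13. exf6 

  a b c d e f g h
  ─────────────────
8│♜ · · · · ♜ ♚ ·│8
7│♟ ♟ ♟ · · ♟ ♟ ♟│7
6│· · ♟ · · ♙ ♝ ·│6
5│· · · ♞ · · · ·│5
4│· · · ♙ · · · ·│4
3│· · · · ♕ · · ·│3
2│♙ ♙ ♙ · · ♙ ♙ ♙│2
1│· · ♔ ♖ · ♗ · ♖│1
  ─────────────────
  a b c d e f g h
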